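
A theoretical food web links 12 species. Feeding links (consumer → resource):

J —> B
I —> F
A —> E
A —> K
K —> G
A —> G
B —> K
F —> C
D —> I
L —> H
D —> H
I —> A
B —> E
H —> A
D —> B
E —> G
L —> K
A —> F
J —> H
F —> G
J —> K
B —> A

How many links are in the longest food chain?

4 links

One longest chain: G → K → A → B → J.
It has 5 species and 4 links.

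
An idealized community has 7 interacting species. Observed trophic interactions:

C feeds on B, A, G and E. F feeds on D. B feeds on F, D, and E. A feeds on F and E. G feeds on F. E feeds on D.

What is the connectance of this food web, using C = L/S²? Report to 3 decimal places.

The web has S = 7 species and L = 12 feeding links.
C = L / S² = 12 / 49 = 0.2449 ≈ 0.245.

C = 0.245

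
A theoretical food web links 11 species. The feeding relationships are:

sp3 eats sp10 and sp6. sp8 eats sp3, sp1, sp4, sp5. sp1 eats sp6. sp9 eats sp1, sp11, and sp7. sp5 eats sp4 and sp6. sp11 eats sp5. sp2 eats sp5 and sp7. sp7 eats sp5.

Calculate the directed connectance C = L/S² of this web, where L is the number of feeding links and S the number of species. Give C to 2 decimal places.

C = 0.13

The web has S = 11 species and L = 16 feeding links.
C = L / S² = 16 / 121 = 0.1322 ≈ 0.13.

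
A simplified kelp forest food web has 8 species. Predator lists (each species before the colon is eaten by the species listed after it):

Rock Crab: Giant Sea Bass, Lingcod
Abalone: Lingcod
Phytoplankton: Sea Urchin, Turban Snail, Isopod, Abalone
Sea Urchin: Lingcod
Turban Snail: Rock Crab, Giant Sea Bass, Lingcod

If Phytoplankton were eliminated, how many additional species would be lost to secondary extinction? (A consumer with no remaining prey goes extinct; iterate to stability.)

Remove Phytoplankton.
Round 1: Sea Urchin (all prey gone), Turban Snail (all prey gone), Isopod (all prey gone), Abalone (all prey gone) → extinct.
Round 2: Rock Crab (all prey gone) → extinct.
Round 3: Giant Sea Bass (all prey gone), Lingcod (all prey gone) → extinct.
No further losses. Total secondary extinctions: 7.

7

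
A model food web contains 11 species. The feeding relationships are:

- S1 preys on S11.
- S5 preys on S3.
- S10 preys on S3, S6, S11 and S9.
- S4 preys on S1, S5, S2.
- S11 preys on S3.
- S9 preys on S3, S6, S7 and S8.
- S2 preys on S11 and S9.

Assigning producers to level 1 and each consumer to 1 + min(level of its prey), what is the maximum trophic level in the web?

Producers (level 1): S6, S3, S8, S7.
Following each consumer down to its lowest-level prey: S6 → S9 → S2 (levels 1 through 3).
All prey of S2 (S9 2, S11 2) are at level 2 or above, so S2 is at level 1 + 2 = 3.
Every consumer has at least one prey at level 2 or below, so none exceeds level 3.

3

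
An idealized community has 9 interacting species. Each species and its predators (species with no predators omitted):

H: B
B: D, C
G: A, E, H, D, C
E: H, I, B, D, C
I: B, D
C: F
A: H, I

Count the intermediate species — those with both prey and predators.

Intermediate species (has both prey and predators): A, E, H, I, B, C.
Count: 6.

6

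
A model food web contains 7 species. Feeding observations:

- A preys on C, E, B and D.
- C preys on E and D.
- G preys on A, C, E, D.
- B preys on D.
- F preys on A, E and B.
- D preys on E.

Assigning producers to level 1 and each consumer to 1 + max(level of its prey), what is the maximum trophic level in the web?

Producers (level 1): E.
E → D → C → A → F gives F level 5.
No species has a prey at level 5, so no species reaches level 6.

5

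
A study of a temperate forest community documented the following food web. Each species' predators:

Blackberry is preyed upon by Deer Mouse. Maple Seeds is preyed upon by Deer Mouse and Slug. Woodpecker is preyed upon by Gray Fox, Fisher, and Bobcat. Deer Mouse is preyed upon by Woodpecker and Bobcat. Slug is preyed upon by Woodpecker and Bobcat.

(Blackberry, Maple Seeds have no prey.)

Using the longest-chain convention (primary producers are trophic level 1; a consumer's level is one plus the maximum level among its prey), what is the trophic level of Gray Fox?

Maple Seeds is a producer → level 1.
Slug eats Maple Seeds → level 2.
Woodpecker eats Slug (level 2); other prey at levels: Deer Mouse 2 → level 3.
Gray Fox eats Woodpecker → level 4.

Trophic level 4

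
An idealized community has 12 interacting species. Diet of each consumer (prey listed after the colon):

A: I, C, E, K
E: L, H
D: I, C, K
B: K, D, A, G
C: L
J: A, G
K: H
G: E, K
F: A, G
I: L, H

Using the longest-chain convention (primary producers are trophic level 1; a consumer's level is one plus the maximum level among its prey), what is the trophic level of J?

L is a producer → level 1.
E eats L (level 1); other prey at levels: H 1 → level 2.
G eats E (level 2); other prey at levels: K 2 → level 3.
J eats G (level 3); other prey at levels: A 3 → level 4.

Trophic level 4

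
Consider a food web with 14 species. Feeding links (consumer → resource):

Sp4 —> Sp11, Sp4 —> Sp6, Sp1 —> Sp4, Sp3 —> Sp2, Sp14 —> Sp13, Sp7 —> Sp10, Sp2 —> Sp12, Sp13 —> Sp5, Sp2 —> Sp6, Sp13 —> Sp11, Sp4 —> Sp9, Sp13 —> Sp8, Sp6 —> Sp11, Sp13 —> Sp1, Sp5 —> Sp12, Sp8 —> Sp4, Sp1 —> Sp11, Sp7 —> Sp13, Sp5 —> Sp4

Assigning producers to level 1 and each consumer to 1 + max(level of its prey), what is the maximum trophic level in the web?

6

Producers (level 1): Sp9, Sp10, Sp12, Sp11.
Sp11 → Sp6 → Sp4 → Sp5 → Sp13 → Sp7 gives Sp7 level 6.
No species has a prey at level 6, so no species reaches level 7.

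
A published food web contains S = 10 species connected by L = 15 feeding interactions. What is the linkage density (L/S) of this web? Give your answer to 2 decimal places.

L/S = 1.50

There are L = 15 links among S = 10 species.
L/S = 15/10 = 1.5000 ≈ 1.50.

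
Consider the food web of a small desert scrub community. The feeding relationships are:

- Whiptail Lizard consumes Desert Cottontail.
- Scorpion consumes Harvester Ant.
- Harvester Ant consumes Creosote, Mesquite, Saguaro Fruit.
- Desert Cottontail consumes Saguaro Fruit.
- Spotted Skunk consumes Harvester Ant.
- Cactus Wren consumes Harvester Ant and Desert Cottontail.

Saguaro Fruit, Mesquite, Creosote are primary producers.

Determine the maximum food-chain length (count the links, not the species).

2 links

One longest chain: Saguaro Fruit → Harvester Ant → Scorpion.
It has 3 species and 2 links.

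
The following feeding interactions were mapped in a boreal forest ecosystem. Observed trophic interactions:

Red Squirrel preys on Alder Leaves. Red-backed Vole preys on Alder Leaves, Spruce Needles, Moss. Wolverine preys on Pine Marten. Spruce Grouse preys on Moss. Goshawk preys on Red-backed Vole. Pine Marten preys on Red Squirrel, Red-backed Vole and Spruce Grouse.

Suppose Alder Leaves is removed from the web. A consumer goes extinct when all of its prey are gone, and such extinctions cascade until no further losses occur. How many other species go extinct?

1

Remove Alder Leaves.
Round 1: Red Squirrel (all prey gone) → extinct.
No further losses. Total secondary extinctions: 1.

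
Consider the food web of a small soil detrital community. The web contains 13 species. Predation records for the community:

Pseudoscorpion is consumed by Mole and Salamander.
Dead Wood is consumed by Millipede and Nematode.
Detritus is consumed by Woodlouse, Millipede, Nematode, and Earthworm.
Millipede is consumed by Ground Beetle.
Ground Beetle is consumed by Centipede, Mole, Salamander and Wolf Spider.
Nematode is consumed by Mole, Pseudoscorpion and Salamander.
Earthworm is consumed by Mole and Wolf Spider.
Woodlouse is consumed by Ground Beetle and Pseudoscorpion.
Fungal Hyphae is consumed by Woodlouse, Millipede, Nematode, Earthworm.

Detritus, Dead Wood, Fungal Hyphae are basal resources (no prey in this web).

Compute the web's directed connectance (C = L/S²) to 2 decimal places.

The web has S = 13 species and L = 24 feeding links.
C = L / S² = 24 / 169 = 0.1420 ≈ 0.14.

C = 0.14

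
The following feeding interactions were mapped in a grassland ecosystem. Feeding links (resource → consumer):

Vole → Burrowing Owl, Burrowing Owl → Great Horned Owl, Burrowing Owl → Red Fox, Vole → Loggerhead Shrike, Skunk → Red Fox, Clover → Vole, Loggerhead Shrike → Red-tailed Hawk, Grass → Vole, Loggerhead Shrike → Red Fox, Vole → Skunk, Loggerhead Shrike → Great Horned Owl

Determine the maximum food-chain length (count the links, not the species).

3 links

One longest chain: Grass → Vole → Burrowing Owl → Red Fox.
It has 4 species and 3 links.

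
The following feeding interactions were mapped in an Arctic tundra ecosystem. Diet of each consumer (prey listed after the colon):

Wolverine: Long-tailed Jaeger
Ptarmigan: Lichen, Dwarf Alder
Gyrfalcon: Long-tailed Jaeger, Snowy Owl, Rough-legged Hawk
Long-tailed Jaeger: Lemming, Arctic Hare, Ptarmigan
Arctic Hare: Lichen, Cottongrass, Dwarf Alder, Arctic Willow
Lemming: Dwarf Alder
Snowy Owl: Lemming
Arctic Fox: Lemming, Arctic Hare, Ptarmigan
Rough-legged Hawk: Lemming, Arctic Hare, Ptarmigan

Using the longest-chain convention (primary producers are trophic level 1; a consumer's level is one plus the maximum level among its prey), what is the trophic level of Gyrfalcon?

Trophic level 4

Dwarf Alder is a producer → level 1.
Lemming eats Dwarf Alder → level 2.
Snowy Owl eats Lemming → level 3.
Gyrfalcon eats Snowy Owl (level 3); other prey at levels: Long-tailed Jaeger 3, Rough-legged Hawk 3 → level 4.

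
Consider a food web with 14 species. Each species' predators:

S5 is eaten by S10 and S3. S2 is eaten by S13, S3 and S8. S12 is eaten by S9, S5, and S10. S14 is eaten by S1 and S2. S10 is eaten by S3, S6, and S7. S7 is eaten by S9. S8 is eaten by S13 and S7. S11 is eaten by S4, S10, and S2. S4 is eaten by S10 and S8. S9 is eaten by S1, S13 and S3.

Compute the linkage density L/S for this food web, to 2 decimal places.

There are L = 24 links among S = 14 species.
L/S = 24/14 = 1.7143 ≈ 1.71.

L/S = 1.71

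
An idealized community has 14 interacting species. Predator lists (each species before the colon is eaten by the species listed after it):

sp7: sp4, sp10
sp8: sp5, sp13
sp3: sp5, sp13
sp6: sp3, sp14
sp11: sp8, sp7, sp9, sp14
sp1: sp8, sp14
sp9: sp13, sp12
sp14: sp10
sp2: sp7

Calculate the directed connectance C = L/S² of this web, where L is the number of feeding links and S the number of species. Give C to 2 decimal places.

C = 0.09

The web has S = 14 species and L = 18 feeding links.
C = L / S² = 18 / 196 = 0.0918 ≈ 0.09.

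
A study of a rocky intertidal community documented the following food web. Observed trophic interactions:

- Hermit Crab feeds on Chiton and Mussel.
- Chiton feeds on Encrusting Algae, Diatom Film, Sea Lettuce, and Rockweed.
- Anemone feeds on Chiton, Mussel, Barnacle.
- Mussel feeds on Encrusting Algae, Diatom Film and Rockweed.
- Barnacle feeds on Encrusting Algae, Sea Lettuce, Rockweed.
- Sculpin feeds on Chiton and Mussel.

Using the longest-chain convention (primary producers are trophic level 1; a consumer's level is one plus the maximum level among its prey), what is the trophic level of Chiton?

Rockweed is a producer → level 1.
Chiton eats Rockweed (level 1); other prey at levels: Sea Lettuce 1, Encrusting Algae 1, Diatom Film 1 → level 2.

Trophic level 2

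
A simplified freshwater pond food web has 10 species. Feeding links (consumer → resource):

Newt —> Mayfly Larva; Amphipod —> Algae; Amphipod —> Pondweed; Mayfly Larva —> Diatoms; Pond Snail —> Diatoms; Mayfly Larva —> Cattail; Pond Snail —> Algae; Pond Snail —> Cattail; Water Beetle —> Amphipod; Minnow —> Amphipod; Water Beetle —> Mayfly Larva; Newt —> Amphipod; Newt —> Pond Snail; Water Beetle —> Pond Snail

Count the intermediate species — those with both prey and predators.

3

Intermediate species (has both prey and predators): Pond Snail, Mayfly Larva, Amphipod.
Count: 3.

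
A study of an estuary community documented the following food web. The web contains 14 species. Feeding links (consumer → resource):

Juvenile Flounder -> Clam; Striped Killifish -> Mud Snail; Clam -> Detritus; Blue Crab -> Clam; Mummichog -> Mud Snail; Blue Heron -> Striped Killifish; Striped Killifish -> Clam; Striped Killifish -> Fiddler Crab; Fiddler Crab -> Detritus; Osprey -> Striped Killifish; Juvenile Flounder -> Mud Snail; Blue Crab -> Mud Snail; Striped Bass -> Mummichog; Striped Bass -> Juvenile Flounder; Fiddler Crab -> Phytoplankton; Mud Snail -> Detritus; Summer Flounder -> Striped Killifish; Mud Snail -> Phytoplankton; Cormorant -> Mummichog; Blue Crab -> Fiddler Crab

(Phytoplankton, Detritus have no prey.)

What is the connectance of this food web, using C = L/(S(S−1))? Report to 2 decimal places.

The web has S = 14 species and L = 20 feeding links.
C = L / (S(S−1)) = 20 / 182 = 0.1099 ≈ 0.11.

C = 0.11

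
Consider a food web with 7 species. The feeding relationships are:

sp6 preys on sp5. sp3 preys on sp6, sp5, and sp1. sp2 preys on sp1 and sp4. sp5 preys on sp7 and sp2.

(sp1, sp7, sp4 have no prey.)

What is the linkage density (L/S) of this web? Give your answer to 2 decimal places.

There are L = 8 links among S = 7 species.
L/S = 8/7 = 1.1429 ≈ 1.14.

L/S = 1.14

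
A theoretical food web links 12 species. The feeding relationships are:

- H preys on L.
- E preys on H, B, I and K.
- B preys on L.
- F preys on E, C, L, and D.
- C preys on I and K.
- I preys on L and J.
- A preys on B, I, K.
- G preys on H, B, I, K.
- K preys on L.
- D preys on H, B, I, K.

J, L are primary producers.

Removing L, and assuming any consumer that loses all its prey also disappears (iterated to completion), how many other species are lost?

Remove L.
Round 1: H (all prey gone), B (all prey gone), K (all prey gone) → extinct.
No further losses. Total secondary extinctions: 3.

3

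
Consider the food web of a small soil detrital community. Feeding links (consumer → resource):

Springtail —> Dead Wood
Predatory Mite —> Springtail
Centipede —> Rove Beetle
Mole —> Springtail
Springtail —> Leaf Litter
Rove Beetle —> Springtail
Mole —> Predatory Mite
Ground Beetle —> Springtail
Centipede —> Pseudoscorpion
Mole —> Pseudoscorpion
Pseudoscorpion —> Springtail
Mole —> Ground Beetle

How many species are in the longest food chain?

One longest chain: Leaf Litter → Springtail → Pseudoscorpion → Mole.
It has 4 species and 3 links.

4 species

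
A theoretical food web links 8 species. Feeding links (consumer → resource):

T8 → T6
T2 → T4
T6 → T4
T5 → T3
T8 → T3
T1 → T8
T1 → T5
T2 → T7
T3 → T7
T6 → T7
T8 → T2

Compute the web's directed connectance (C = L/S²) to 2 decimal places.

The web has S = 8 species and L = 11 feeding links.
C = L / S² = 11 / 64 = 0.1719 ≈ 0.17.

C = 0.17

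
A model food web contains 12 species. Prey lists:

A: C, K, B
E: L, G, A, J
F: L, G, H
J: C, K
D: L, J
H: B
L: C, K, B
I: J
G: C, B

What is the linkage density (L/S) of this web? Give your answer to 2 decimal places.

There are L = 21 links among S = 12 species.
L/S = 21/12 = 1.7500 ≈ 1.75.

L/S = 1.75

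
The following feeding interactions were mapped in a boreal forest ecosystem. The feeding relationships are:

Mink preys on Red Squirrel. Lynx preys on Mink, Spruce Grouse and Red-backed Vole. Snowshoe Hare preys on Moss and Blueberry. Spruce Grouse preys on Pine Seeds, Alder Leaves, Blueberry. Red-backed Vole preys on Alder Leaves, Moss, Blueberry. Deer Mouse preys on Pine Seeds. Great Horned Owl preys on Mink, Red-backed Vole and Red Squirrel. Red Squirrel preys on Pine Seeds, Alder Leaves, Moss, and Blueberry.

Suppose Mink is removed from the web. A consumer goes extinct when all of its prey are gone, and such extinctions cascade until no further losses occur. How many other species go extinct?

Remove Mink.
Every predator of it retains at least one other prey: Great Horned Owl still has Red-backed Vole, Red Squirrel; Lynx still has Spruce Grouse, Red-backed Vole.
No consumer loses all prey, so no secondary extinctions occur.

0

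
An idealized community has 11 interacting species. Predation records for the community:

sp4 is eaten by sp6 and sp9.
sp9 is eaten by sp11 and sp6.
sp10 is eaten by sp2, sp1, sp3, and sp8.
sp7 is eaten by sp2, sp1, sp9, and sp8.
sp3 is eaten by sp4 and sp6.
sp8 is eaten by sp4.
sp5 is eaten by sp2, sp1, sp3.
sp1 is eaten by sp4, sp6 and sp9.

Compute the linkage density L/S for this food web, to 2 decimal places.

There are L = 21 links among S = 11 species.
L/S = 21/11 = 1.9091 ≈ 1.91.

L/S = 1.91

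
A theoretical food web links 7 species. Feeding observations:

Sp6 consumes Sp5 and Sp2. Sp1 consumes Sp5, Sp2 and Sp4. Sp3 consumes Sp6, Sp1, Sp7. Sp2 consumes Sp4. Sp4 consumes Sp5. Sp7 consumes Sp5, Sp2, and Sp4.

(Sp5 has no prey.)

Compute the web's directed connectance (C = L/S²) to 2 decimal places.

C = 0.27

The web has S = 7 species and L = 13 feeding links.
C = L / S² = 13 / 49 = 0.2653 ≈ 0.27.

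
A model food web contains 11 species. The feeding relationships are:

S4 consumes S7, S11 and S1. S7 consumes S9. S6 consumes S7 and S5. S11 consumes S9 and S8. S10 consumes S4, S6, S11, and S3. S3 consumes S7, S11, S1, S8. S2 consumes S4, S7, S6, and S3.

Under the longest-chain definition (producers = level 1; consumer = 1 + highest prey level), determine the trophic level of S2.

Trophic level 4

S9 is a producer → level 1.
S11 eats S9 (level 1); other prey at levels: S8 1 → level 2.
S4 eats S11 (level 2); other prey at levels: S1 1, S7 2 → level 3.
S2 eats S4 (level 3); other prey at levels: S7 2, S6 3, S3 3 → level 4.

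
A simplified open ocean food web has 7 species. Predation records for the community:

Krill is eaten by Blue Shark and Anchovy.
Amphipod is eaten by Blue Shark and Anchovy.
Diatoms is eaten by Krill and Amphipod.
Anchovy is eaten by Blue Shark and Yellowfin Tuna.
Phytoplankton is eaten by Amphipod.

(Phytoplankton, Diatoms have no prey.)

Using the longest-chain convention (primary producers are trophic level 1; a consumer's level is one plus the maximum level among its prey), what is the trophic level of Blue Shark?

Trophic level 4

Phytoplankton is a producer → level 1.
Amphipod eats Phytoplankton (level 1); other prey at levels: Diatoms 1 → level 2.
Anchovy eats Amphipod (level 2); other prey at levels: Krill 2 → level 3.
Blue Shark eats Anchovy (level 3); other prey at levels: Amphipod 2, Krill 2 → level 4.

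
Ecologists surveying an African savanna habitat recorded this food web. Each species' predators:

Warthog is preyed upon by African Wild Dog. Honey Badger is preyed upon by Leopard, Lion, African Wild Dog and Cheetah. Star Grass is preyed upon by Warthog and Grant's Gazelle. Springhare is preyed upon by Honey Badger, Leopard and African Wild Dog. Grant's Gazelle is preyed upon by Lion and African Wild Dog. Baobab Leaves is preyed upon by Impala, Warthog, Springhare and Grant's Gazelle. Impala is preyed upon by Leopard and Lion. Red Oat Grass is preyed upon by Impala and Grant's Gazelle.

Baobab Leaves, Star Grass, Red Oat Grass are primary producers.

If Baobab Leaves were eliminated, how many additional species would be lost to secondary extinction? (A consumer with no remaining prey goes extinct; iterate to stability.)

3

Remove Baobab Leaves.
Round 1: Springhare (all prey gone) → extinct.
Round 2: Honey Badger (all prey gone) → extinct.
Round 3: Cheetah (all prey gone) → extinct.
No further losses. Total secondary extinctions: 3.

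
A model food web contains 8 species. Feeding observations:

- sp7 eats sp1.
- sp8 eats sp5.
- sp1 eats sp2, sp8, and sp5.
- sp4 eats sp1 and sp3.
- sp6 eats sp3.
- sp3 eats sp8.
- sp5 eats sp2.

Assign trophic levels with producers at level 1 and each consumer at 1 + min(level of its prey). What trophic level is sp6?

sp2 is a producer → level 1.
sp5 eats sp2 → level 2.
sp8 eats sp5 → level 3.
sp3 eats sp8 → level 4.
sp6 eats sp3 → level 5.
No prey of sp6 is below level 4, so 5 is the minimum.

Trophic level 5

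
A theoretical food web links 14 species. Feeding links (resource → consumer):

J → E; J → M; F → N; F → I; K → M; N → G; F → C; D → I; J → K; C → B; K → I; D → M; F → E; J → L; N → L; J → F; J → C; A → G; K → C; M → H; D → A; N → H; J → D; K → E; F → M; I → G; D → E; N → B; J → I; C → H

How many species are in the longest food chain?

One longest chain: J → F → N → L.
It has 4 species and 3 links.

4 species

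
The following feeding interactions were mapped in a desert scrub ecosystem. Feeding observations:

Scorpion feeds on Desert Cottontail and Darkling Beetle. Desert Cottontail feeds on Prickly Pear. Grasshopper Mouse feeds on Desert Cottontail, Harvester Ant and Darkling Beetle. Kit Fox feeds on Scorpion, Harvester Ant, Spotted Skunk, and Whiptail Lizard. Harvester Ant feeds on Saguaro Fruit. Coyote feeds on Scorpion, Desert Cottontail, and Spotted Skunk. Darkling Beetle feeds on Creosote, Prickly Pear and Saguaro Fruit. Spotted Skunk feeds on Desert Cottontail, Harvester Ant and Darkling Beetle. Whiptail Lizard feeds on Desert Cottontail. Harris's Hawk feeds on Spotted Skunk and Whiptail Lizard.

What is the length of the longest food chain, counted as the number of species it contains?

4 species

One longest chain: Saguaro Fruit → Harvester Ant → Spotted Skunk → Kit Fox.
It has 4 species and 3 links.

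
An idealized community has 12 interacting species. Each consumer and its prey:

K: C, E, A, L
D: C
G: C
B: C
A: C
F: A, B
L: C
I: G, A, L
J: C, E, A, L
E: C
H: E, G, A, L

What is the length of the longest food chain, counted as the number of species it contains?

3 species

One longest chain: C → E → K.
It has 3 species and 2 links.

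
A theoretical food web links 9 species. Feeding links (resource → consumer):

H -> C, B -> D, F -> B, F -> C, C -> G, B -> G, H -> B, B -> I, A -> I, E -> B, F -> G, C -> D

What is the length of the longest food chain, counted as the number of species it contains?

One longest chain: H → B → I.
It has 3 species and 2 links.

3 species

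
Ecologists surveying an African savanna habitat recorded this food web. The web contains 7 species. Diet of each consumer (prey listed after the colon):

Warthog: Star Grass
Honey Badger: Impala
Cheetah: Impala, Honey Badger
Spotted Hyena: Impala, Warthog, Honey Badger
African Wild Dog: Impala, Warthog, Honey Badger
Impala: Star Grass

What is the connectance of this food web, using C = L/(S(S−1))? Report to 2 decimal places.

C = 0.26

The web has S = 7 species and L = 11 feeding links.
C = L / (S(S−1)) = 11 / 42 = 0.2619 ≈ 0.26.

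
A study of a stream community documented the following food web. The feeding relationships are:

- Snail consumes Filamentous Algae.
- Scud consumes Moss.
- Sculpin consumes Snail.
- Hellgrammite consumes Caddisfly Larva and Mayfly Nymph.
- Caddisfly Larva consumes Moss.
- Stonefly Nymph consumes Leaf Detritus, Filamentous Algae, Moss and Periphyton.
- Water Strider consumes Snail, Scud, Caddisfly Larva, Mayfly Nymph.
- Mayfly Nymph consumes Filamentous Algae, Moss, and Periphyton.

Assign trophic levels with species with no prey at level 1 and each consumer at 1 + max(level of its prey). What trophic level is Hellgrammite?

Filamentous Algae has no prey (basal) → level 1.
Mayfly Nymph eats Filamentous Algae (level 1); other prey at levels: Moss 1, Periphyton 1 → level 2.
Hellgrammite eats Mayfly Nymph (level 2); other prey at levels: Caddisfly Larva 2 → level 3.

Trophic level 3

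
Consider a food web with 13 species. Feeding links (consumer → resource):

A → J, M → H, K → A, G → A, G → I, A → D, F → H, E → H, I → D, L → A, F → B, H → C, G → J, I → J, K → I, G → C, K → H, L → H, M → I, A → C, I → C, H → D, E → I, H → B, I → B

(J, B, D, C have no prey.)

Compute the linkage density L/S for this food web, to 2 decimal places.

L/S = 1.92

There are L = 25 links among S = 13 species.
L/S = 25/13 = 1.9231 ≈ 1.92.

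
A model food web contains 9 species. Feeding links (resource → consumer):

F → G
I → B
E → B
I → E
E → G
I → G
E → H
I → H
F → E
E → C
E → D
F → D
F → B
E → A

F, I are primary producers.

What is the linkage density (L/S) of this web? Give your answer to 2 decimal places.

L/S = 1.56

There are L = 14 links among S = 9 species.
L/S = 14/9 = 1.5556 ≈ 1.56.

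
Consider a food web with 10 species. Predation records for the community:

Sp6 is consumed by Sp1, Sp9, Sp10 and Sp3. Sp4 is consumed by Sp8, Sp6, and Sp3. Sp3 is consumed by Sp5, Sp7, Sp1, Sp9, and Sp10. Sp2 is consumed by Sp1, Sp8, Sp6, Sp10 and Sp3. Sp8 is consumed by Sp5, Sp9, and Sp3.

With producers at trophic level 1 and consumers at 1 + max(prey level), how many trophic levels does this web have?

4

Producers (level 1): Sp2, Sp4.
Sp2 → Sp8 → Sp3 → Sp7 gives Sp7 level 4.
No species has a prey at level 4, so no species reaches level 5.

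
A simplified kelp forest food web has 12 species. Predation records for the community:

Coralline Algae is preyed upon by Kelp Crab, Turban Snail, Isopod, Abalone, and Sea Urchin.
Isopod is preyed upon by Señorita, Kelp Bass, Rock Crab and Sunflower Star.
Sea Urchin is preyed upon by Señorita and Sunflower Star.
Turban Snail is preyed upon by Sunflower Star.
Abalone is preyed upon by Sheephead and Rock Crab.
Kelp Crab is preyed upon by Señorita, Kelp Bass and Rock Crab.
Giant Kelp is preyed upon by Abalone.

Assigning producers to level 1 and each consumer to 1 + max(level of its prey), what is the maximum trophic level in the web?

3

Producers (level 1): Coralline Algae, Giant Kelp.
Coralline Algae → Kelp Crab → Kelp Bass gives Kelp Bass level 3.
No species has a prey at level 3, so no species reaches level 4.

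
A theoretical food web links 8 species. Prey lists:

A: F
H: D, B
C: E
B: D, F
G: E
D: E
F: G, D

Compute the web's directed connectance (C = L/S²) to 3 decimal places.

The web has S = 8 species and L = 10 feeding links.
C = L / S² = 10 / 64 = 0.1562 ≈ 0.156.

C = 0.156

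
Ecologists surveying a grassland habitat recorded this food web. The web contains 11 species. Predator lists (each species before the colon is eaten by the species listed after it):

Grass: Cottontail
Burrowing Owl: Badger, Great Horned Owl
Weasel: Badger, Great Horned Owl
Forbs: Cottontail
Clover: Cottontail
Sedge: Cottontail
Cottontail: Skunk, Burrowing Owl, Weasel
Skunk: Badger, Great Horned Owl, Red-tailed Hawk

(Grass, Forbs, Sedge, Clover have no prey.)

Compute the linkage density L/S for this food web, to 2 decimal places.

There are L = 14 links among S = 11 species.
L/S = 14/11 = 1.2727 ≈ 1.27.

L/S = 1.27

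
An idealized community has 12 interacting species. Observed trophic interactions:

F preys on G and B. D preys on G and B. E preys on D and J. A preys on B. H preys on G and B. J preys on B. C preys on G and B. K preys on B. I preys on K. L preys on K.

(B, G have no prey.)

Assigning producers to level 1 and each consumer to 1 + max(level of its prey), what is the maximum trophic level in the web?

Producers (level 1): B, G.
B → D → E gives E level 3.
No species has a prey at level 3, so no species reaches level 4.

3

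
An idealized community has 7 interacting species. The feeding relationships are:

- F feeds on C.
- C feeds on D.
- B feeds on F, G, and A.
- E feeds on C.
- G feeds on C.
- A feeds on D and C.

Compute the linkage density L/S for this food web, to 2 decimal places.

L/S = 1.29

There are L = 9 links among S = 7 species.
L/S = 9/7 = 1.2857 ≈ 1.29.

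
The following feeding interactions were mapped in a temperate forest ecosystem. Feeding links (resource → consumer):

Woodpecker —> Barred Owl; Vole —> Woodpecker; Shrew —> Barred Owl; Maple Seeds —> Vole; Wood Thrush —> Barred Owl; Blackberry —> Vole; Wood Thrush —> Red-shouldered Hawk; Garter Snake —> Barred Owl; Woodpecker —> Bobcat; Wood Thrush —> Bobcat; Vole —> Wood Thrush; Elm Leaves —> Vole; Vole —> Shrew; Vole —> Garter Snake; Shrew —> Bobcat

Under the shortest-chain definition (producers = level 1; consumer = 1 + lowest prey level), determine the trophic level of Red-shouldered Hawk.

Trophic level 4

Maple Seeds is a producer → level 1.
Vole eats Maple Seeds → level 2.
Wood Thrush eats Vole → level 3.
Red-shouldered Hawk eats Wood Thrush → level 4.
No prey of Red-shouldered Hawk is below level 3, so 4 is the minimum.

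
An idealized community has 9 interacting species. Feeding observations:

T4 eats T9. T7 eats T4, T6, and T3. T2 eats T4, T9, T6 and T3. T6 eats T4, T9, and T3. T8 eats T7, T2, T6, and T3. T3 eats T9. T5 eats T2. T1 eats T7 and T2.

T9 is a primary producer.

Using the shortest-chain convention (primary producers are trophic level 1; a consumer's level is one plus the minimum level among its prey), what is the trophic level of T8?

Trophic level 3

T9 is a producer → level 1.
T3 eats T9 → level 2.
T8 eats T3 → level 3.
No prey of T8 is below level 2, so 3 is the minimum.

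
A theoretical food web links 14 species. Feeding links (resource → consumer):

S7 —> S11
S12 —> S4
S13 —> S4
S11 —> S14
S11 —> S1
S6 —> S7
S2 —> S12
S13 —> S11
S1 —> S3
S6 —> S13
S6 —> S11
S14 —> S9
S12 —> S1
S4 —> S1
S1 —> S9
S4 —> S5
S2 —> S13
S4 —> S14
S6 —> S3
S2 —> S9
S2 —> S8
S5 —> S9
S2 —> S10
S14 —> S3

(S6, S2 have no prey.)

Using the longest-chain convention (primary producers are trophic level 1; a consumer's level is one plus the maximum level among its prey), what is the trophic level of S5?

Trophic level 4

S2 is a producer → level 1.
S12 eats S2 → level 2.
S4 eats S12 (level 2); other prey at levels: S13 2 → level 3.
S5 eats S4 → level 4.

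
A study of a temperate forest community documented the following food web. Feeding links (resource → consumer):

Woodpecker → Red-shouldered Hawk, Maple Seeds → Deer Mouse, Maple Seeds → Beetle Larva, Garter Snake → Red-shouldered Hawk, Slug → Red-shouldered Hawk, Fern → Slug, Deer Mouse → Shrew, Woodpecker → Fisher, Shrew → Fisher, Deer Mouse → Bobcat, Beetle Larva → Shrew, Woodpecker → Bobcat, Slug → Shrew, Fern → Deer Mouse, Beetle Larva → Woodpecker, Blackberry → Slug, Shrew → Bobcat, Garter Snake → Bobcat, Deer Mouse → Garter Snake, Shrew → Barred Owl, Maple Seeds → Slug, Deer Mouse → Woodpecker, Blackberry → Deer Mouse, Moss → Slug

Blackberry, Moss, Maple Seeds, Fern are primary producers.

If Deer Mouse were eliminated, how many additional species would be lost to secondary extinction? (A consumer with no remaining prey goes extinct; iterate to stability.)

Remove Deer Mouse.
Round 1: Garter Snake (all prey gone) → extinct.
No further losses. Total secondary extinctions: 1.

1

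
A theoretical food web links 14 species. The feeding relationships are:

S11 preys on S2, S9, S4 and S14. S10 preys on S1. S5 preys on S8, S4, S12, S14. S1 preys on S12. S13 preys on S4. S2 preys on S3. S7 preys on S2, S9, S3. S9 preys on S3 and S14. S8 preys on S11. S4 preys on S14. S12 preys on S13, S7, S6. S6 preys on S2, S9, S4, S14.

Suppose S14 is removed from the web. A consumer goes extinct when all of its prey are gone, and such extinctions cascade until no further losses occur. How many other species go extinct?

2

Remove S14.
Round 1: S4 (all prey gone) → extinct.
Round 2: S13 (all prey gone) → extinct.
No further losses. Total secondary extinctions: 2.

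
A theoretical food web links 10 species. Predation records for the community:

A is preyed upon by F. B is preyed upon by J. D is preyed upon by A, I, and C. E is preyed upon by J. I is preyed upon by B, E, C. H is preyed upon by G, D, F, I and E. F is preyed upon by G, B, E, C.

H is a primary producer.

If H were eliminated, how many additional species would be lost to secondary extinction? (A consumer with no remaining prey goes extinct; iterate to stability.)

9

Remove H.
Round 1: D (all prey gone) → extinct.
Round 2: I (all prey gone), A (all prey gone) → extinct.
Round 3: F (all prey gone) → extinct.
Round 4: E (all prey gone), G (all prey gone), B (all prey gone), C (all prey gone) → extinct.
Round 5: J (all prey gone) → extinct.
No further losses. Total secondary extinctions: 9.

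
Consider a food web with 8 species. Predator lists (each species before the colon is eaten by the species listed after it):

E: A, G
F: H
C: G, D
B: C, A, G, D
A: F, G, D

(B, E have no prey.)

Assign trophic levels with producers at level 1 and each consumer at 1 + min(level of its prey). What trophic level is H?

Trophic level 4

B is a producer → level 1.
A eats B → level 2.
F eats A → level 3.
H eats F → level 4.
No prey of H is below level 3, so 4 is the minimum.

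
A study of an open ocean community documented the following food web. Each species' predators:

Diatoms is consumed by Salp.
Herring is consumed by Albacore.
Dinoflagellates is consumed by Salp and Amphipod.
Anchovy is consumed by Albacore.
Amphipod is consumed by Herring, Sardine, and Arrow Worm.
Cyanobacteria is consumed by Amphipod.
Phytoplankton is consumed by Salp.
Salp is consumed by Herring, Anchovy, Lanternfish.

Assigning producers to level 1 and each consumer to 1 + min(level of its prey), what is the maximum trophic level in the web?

Producers (level 1): Cyanobacteria, Dinoflagellates, Diatoms, Phytoplankton.
Following each consumer down to its lowest-level prey: Dinoflagellates → Salp → Anchovy → Albacore (levels 1 through 4).
All prey of Albacore (Anchovy 3, Herring 3) are at level 3 or above, so Albacore is at level 1 + 3 = 4.
Every consumer has at least one prey at level 3 or below, so none exceeds level 4.

4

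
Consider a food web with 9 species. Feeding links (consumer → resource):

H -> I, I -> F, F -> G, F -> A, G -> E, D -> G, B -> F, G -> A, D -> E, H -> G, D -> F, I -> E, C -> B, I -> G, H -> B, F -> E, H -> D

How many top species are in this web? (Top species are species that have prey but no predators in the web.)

Top species (has prey, but nothing eats it): C, H.
Count: 2.

2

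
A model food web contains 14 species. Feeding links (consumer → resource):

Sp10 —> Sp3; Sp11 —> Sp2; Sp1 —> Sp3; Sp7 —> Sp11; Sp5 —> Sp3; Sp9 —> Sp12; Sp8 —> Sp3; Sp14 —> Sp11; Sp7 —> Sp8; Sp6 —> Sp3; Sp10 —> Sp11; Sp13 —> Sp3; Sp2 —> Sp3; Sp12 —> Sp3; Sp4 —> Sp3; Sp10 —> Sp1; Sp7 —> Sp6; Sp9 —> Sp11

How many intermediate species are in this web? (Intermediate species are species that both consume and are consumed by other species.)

Intermediate species (has both prey and predators): Sp12, Sp1, Sp8, Sp2, Sp6, Sp11.
Count: 6.

6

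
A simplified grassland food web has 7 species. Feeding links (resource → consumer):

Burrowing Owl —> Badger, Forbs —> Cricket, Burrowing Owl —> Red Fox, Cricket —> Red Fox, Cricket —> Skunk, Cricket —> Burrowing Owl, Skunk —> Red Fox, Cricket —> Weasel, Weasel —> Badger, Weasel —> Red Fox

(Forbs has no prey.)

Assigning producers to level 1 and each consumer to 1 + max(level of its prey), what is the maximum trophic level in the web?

Producers (level 1): Forbs.
Forbs → Cricket → Burrowing Owl → Red Fox gives Red Fox level 4.
No species has a prey at level 4, so no species reaches level 5.

4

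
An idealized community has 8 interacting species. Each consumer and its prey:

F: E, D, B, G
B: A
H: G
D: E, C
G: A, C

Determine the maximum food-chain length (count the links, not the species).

2 links

One longest chain: E → D → F.
It has 3 species and 2 links.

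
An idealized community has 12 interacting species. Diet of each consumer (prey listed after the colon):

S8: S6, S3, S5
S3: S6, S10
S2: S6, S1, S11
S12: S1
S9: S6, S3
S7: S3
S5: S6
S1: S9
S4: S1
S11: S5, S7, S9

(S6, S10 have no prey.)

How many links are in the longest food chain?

4 links

One longest chain: S6 → S3 → S7 → S11 → S2.
It has 5 species and 4 links.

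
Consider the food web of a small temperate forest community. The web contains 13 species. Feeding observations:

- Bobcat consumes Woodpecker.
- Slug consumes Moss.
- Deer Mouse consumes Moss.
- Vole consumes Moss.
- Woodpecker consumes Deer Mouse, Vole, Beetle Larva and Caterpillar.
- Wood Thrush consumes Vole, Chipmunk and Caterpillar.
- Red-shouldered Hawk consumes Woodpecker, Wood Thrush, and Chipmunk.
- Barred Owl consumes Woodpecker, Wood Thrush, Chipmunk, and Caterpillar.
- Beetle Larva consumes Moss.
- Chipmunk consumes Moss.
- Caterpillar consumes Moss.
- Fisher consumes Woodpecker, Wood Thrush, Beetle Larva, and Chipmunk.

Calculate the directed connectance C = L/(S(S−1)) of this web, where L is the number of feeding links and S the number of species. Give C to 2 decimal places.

C = 0.16

The web has S = 13 species and L = 25 feeding links.
C = L / (S(S−1)) = 25 / 156 = 0.1603 ≈ 0.16.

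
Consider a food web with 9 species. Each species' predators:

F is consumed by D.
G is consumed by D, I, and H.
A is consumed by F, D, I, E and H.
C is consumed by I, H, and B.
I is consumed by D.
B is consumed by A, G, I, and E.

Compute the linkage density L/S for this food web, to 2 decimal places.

There are L = 17 links among S = 9 species.
L/S = 17/9 = 1.8889 ≈ 1.89.

L/S = 1.89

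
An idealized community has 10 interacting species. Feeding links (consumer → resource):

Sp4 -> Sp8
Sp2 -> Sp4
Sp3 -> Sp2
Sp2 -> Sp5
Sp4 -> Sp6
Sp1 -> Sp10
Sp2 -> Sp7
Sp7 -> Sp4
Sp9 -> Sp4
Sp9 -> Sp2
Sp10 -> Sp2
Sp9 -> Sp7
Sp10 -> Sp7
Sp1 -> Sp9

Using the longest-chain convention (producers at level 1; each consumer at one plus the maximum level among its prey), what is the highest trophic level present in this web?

6

Producers (level 1): Sp6, Sp5, Sp8.
Sp6 → Sp4 → Sp7 → Sp2 → Sp10 → Sp1 gives Sp1 level 6.
No species has a prey at level 6, so no species reaches level 7.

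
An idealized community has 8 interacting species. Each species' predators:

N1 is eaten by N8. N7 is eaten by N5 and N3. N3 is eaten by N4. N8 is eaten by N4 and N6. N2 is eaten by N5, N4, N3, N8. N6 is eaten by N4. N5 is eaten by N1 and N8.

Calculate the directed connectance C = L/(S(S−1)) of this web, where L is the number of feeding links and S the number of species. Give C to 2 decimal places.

The web has S = 8 species and L = 13 feeding links.
C = L / (S(S−1)) = 13 / 56 = 0.2321 ≈ 0.23.

C = 0.23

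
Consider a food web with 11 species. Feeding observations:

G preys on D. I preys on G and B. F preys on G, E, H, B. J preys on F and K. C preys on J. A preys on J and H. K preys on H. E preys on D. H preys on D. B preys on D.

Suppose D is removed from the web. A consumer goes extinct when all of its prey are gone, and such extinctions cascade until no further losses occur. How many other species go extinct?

10

Remove D.
Round 1: B (all prey gone), G (all prey gone), E (all prey gone), H (all prey gone) → extinct.
Round 2: F (all prey gone), I (all prey gone), K (all prey gone) → extinct.
Round 3: J (all prey gone) → extinct.
Round 4: C (all prey gone), A (all prey gone) → extinct.
No further losses. Total secondary extinctions: 10.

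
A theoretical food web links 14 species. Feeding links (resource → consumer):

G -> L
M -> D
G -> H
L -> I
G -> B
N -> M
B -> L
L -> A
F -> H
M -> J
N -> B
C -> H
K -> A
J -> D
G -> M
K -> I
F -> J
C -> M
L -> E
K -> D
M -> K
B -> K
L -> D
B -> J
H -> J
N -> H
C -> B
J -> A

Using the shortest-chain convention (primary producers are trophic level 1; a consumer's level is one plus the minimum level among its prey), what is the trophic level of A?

Trophic level 3

G is a producer → level 1.
L eats G → level 2.
A eats L → level 3.
No prey of A is below level 2, so 3 is the minimum.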